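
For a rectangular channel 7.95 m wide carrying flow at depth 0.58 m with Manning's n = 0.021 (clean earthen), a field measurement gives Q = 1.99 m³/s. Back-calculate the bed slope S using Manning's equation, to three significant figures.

0.000204

A = b·y = 7.95 × 0.58 = 4.611 m²
P = b + 2y = 7.95 + 2×0.58 = 9.110 m
R = A/P = 4.611/9.110 = 0.5061 m
S = (Q·n / (1·A·R^(2/3)))² = (1.99×0.021 / (1×4.611×0.6351))² = 0.0002036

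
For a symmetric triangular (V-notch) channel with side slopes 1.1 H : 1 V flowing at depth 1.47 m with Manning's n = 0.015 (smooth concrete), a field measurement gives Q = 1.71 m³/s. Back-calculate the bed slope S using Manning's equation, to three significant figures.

A = z·y² = 1.1×1.47² = 2.377 m²
P = 2y√(1+z²) = 2×1.47×√(1+1.1²) = 4.371 m
R = A/P = 2.377/4.371 = 0.5439 m
S = (Q·n / (1·A·R^(2/3)))² = (1.71×0.015 / (1×2.377×0.6663))² = 0.0002623

0.000262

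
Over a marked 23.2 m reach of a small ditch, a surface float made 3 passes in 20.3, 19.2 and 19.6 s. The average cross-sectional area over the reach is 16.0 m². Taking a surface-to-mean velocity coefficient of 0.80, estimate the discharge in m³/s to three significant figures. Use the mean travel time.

15.1 m³/s

t̄ = (20.3 + 19.2 + 19.6) / 3 = 19.7 s
v_surface = L / t̄ = 23.2 / 19.7 = 1.178 m/s
v_mean = 0.80 × 1.178 = 0.9421 m/s
Q = A × v_mean = 16.0 × 0.9421 = 15.07 m³/s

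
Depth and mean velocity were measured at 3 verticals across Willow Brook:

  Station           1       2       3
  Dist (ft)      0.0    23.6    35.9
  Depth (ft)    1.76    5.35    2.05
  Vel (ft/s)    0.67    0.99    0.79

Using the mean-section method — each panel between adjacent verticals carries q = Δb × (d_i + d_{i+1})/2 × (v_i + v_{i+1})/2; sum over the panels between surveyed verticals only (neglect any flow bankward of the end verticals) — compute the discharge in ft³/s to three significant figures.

110 ft³/s

Panel 1-2: Δb = 23.6 ft, d̄ = (1.76+5.35)/2 = 3.555, v̄ = (0.67+0.99)/2 = 0.83 → q = 23.6×3.555×0.83 = 69.64 ft³/s
Panel 2-3: Δb = 12.3 ft, d̄ = (5.35+2.05)/2 = 3.7, v̄ = (0.99+0.79)/2 = 0.89 → q = 12.3×3.7×0.89 = 40.50 ft³/s
Q = Σ q = 110.1 ft³/s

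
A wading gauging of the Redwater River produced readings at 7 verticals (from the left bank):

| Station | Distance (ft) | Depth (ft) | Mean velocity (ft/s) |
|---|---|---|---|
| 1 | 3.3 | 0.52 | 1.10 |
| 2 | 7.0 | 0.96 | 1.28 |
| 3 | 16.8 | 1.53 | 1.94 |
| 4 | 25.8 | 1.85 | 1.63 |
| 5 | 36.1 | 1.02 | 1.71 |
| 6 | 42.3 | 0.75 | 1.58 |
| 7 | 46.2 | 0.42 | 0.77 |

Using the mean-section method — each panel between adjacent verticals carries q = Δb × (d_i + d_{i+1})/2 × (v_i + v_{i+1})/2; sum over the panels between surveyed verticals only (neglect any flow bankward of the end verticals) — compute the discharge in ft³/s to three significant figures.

86.4 ft³/s

Panel 1-2: Δb = 3.7 ft, d̄ = (0.52+0.96)/2 = 0.74, v̄ = (1.10+1.28)/2 = 1.19 → q = 3.7×0.74×1.19 = 3.258 ft³/s
Panel 2-3: Δb = 9.8 ft, d̄ = (0.96+1.53)/2 = 1.245, v̄ = (1.28+1.94)/2 = 1.61 → q = 9.8×1.245×1.61 = 19.64 ft³/s
Panel 3-4: Δb = 9 ft, d̄ = (1.53+1.85)/2 = 1.69, v̄ = (1.94+1.63)/2 = 1.785 → q = 9×1.69×1.785 = 27.15 ft³/s
Panel 4-5: Δb = 10.3 ft, d̄ = (1.85+1.02)/2 = 1.435, v̄ = (1.63+1.71)/2 = 1.67 → q = 10.3×1.435×1.67 = 24.68 ft³/s
Panel 5-6: Δb = 6.2 ft, d̄ = (1.02+0.75)/2 = 0.885, v̄ = (1.71+1.58)/2 = 1.645 → q = 6.2×0.885×1.645 = 9.026 ft³/s
Panel 6-7: Δb = 3.9 ft, d̄ = (0.75+0.42)/2 = 0.585, v̄ = (1.58+0.77)/2 = 1.175 → q = 3.9×0.585×1.175 = 2.681 ft³/s
Q = Σ q = 86.44 ft³/s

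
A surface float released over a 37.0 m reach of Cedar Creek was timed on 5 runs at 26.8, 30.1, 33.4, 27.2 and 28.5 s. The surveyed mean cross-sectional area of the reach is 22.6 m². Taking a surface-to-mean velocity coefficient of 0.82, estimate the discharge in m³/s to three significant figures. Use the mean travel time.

t̄ = (26.8 + 30.1 + 33.4 + 27.2 + 28.5) / 5 = 29.2 s
v_surface = L / t̄ = 37.0 / 29.2 = 1.267 m/s
v_mean = 0.82 × 1.267 = 1.039 m/s
Q = A × v_mean = 22.6 × 1.039 = 23.48 m³/s

23.5 m³/s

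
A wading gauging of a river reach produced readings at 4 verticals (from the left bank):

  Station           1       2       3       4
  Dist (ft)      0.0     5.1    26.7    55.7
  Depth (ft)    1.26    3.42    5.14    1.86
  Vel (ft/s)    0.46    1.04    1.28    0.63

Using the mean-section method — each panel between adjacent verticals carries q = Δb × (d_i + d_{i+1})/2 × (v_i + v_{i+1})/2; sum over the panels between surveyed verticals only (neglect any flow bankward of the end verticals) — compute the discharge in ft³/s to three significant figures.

Panel 1-2: Δb = 5.1 ft, d̄ = (1.26+3.42)/2 = 2.34, v̄ = (0.46+1.04)/2 = 0.75 → q = 5.1×2.34×0.75 = 8.951 ft³/s
Panel 2-3: Δb = 21.6 ft, d̄ = (3.42+5.14)/2 = 4.28, v̄ = (1.04+1.28)/2 = 1.16 → q = 21.6×4.28×1.16 = 107.2 ft³/s
Panel 3-4: Δb = 29 ft, d̄ = (5.14+1.86)/2 = 3.5, v̄ = (1.28+0.63)/2 = 0.955 → q = 29×3.5×0.955 = 96.93 ft³/s
Q = Σ q = 213.1 ft³/s

213 ft³/s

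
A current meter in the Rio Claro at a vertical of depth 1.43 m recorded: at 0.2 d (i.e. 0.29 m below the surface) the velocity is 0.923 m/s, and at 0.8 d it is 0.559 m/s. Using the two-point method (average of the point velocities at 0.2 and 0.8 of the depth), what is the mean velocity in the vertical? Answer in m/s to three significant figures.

v̄ = (0.923 + 0.559) / 2 = 0.7410 m/s

0.741 m/s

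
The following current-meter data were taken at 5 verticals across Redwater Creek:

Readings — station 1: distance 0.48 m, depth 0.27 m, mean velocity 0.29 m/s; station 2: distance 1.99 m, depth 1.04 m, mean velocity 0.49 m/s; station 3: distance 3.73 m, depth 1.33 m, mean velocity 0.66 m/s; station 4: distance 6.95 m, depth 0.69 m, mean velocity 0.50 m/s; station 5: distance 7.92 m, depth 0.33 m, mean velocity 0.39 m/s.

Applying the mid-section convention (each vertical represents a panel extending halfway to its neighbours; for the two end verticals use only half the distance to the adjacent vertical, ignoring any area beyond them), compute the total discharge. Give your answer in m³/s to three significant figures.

w_1 = (1.99 − 0.48)/2 = 0.755 m; q_1 = 0.29 × 0.27 × 0.755 = 0.05912 m³/s
w_2 = (3.73 − 0.48)/2 = 1.625 m; q_2 = 0.49 × 1.04 × 1.625 = 0.8281 m³/s
w_3 = (6.95 − 1.99)/2 = 2.48 m; q_3 = 0.66 × 1.33 × 2.48 = 2.177 m³/s
w_4 = (7.92 − 3.73)/2 = 2.095 m; q_4 = 0.50 × 0.69 × 2.095 = 0.7228 m³/s
w_5 = (7.92 − 6.95)/2 = 0.485 m; q_5 = 0.39 × 0.33 × 0.485 = 0.06242 m³/s
Q = Σ qᵢ = 3.849 m³/s

3.85 m³/s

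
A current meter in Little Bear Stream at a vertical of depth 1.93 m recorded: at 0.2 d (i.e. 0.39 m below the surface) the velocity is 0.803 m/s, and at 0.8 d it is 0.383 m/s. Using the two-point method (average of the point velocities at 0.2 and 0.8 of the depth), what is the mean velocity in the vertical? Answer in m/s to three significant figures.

0.593 m/s

v̄ = (0.803 + 0.383) / 2 = 0.5930 m/s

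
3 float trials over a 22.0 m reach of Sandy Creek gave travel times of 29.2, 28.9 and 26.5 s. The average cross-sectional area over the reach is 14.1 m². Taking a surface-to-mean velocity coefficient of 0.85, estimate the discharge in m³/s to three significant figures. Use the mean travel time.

t̄ = (29.2 + 28.9 + 26.5) / 3 = 28.2 s
v_surface = L / t̄ = 22.0 / 28.2 = 0.7801 m/s
v_mean = 0.85 × 0.7801 = 0.6631 m/s
Q = A × v_mean = 14.1 × 0.6631 = 9.350 m³/s

9.35 m³/s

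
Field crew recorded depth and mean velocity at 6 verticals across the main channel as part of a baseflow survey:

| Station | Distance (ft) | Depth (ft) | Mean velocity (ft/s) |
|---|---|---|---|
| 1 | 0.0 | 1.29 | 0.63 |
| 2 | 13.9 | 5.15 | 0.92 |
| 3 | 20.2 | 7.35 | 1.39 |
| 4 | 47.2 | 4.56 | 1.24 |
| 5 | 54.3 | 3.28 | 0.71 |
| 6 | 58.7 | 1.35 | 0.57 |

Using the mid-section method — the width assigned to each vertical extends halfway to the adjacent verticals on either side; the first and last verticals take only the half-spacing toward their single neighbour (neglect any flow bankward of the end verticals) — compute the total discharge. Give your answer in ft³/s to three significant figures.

335 ft³/s

w_1 = (13.9 − 0.0)/2 = 6.95 ft; q_1 = 0.63 × 1.29 × 6.95 = 5.648 ft³/s
w_2 = (20.2 − 0.0)/2 = 10.1 ft; q_2 = 0.92 × 5.15 × 10.1 = 47.85 ft³/s
w_3 = (47.2 − 13.9)/2 = 16.65 ft; q_3 = 1.39 × 7.35 × 16.65 = 170.1 ft³/s
w_4 = (54.3 − 20.2)/2 = 17.05 ft; q_4 = 1.24 × 4.56 × 17.05 = 96.41 ft³/s
w_5 = (58.7 − 47.2)/2 = 5.75 ft; q_5 = 0.71 × 3.28 × 5.75 = 13.39 ft³/s
w_6 = (58.7 − 54.3)/2 = 2.2 ft; q_6 = 0.57 × 1.35 × 2.2 = 1.693 ft³/s
Q = Σ qᵢ = 335.1 ft³/s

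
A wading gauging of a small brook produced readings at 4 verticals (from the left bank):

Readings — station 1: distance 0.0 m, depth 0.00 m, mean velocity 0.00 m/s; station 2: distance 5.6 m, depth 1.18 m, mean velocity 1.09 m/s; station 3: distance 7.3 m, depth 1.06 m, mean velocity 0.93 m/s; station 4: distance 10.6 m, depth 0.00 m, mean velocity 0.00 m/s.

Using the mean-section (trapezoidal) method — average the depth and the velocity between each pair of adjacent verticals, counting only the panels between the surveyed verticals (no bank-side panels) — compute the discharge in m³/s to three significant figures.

4.54 m³/s

Panel 1-2: Δb = 5.6 m, d̄ = (0.00+1.18)/2 = 0.59, v̄ = (0.00+1.09)/2 = 0.545 → q = 5.6×0.59×0.545 = 1.801 m³/s
Panel 2-3: Δb = 1.7 m, d̄ = (1.18+1.06)/2 = 1.12, v̄ = (1.09+0.93)/2 = 1.01 → q = 1.7×1.12×1.01 = 1.923 m³/s
Panel 3-4: Δb = 3.3 m, d̄ = (1.06+0.00)/2 = 0.53, v̄ = (0.93+0.00)/2 = 0.465 → q = 3.3×0.53×0.465 = 0.8133 m³/s
Q = Σ q = 4.537 m³/s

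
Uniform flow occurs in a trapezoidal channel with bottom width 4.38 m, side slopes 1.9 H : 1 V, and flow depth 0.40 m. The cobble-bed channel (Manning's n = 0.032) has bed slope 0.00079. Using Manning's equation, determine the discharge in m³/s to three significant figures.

0.875 m³/s

A = (b + z·y)·y = (4.38 + 1.9×0.40)×0.40 = 2.056 m²
P = b + 2y√(1+z²) = 4.38 + 2×0.40×√(1+1.9²) = 6.098 m
R = A/P = 2.056/6.098 = 0.3372 m
Q = (1/n)·A·R^(2/3)·S^(1/2) = (1/0.032) × 2.056 × 0.3372^(2/3) × 0.00079^(1/2) = 0.8748 m³/s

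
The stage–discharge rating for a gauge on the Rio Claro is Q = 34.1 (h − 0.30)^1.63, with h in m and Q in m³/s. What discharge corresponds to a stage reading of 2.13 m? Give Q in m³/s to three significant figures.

91.3 m³/s

Q = 34.1 × (2.13 − 0.30)^1.63 = 34.1 × 1.83^1.63 = 91.32 m³/s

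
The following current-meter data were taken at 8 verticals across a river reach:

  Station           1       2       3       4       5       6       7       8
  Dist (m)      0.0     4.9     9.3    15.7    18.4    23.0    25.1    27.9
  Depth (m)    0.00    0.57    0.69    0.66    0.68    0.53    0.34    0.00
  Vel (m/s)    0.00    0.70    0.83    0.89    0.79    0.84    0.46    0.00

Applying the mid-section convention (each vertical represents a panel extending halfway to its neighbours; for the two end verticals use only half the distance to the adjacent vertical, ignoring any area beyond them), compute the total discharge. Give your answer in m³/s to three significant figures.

w_2 = (9.3 − 0.0)/2 = 4.65 m; q_2 = 0.70 × 0.57 × 4.65 = 1.855 m³/s
w_3 = (15.7 − 4.9)/2 = 5.4 m; q_3 = 0.83 × 0.69 × 5.4 = 3.093 m³/s
w_4 = (18.4 − 9.3)/2 = 4.55 m; q_4 = 0.89 × 0.66 × 4.55 = 2.673 m³/s
w_5 = (23.0 − 15.7)/2 = 3.65 m; q_5 = 0.79 × 0.68 × 3.65 = 1.961 m³/s
w_6 = (25.1 − 18.4)/2 = 3.35 m; q_6 = 0.84 × 0.53 × 3.35 = 1.491 m³/s
w_7 = (27.9 − 23.0)/2 = 2.45 m; q_7 = 0.46 × 0.34 × 2.45 = 0.3832 m³/s
Stations 1, 8 contribute zero (depth or velocity is 0).
Q = Σ qᵢ = 11.46 m³/s

11.5 m³/s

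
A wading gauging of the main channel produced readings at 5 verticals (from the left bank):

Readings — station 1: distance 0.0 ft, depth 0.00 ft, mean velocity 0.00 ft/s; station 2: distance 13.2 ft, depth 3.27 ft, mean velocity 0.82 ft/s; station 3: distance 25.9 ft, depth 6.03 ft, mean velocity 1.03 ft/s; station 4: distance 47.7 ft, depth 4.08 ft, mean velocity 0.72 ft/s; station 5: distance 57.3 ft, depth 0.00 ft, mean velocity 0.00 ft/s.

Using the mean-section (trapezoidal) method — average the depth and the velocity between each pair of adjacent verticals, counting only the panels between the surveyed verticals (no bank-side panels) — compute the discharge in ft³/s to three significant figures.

167 ft³/s

Panel 1-2: Δb = 13.2 ft, d̄ = (0.00+3.27)/2 = 1.635, v̄ = (0.00+0.82)/2 = 0.41 → q = 13.2×1.635×0.41 = 8.849 ft³/s
Panel 2-3: Δb = 12.7 ft, d̄ = (3.27+6.03)/2 = 4.65, v̄ = (0.82+1.03)/2 = 0.925 → q = 12.7×4.65×0.925 = 54.63 ft³/s
Panel 3-4: Δb = 21.8 ft, d̄ = (6.03+4.08)/2 = 5.055, v̄ = (1.03+0.72)/2 = 0.875 → q = 21.8×5.055×0.875 = 96.42 ft³/s
Panel 4-5: Δb = 9.6 ft, d̄ = (4.08+0.00)/2 = 2.04, v̄ = (0.72+0.00)/2 = 0.36 → q = 9.6×2.04×0.36 = 7.050 ft³/s
Q = Σ q = 166.9 ft³/s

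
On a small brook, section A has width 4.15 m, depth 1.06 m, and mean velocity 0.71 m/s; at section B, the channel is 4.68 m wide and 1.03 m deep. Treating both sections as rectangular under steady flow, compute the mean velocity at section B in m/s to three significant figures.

Q = A₁V₁ = (4.15×1.06) × 0.71 = 3.123 m³/s
A₂ = 4.68 × 1.03 = 4.820 m²
V₂ = Q/A₂ = 3.123/4.820 = 0.6479 m/s

0.648 m/s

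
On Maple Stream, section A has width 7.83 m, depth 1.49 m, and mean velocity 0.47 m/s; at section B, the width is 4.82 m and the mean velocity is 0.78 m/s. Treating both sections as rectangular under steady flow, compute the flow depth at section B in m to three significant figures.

Q = A₁V₁ = (7.83×1.49) × 0.47 = 5.483 m³/s
d₂ = Q/(b₂ V₂) = 5.483/(4.82×0.78) = 1.458 m

1.46 m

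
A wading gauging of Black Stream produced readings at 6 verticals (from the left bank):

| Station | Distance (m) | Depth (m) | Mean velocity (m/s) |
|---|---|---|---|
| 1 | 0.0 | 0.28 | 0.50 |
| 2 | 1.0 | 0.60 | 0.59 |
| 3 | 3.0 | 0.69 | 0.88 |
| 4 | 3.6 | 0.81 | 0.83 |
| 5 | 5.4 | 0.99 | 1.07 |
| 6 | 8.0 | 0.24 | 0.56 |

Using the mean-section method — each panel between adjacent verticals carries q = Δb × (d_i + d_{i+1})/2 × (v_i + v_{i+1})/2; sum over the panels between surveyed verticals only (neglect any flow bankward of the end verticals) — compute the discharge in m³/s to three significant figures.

Panel 1-2: Δb = 1 m, d̄ = (0.28+0.60)/2 = 0.44, v̄ = (0.50+0.59)/2 = 0.545 → q = 1×0.44×0.545 = 0.2398 m³/s
Panel 2-3: Δb = 2 m, d̄ = (0.60+0.69)/2 = 0.645, v̄ = (0.59+0.88)/2 = 0.735 → q = 2×0.645×0.735 = 0.9482 m³/s
Panel 3-4: Δb = 0.6 m, d̄ = (0.69+0.81)/2 = 0.75, v̄ = (0.88+0.83)/2 = 0.855 → q = 0.6×0.75×0.855 = 0.3848 m³/s
Panel 4-5: Δb = 1.8 m, d̄ = (0.81+0.99)/2 = 0.9, v̄ = (0.83+1.07)/2 = 0.95 → q = 1.8×0.9×0.95 = 1.539 m³/s
Panel 5-6: Δb = 2.6 m, d̄ = (0.99+0.24)/2 = 0.615, v̄ = (1.07+0.56)/2 = 0.815 → q = 2.6×0.615×0.815 = 1.303 m³/s
Q = Σ q = 4.415 m³/s

4.41 m³/s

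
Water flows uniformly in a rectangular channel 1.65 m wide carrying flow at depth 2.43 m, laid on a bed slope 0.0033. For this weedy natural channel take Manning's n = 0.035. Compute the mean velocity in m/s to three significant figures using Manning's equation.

1.19 m/s

A = b·y = 1.65 × 2.43 = 4.010 m²
P = b + 2y = 1.65 + 2×2.43 = 6.510 m
R = A/P = 4.010/6.510 = 0.6159 m
Q = (1/n)·A·R^(2/3)·S^(1/2) = (1/0.035) × 4.010 × 0.6159^(2/3) × 0.0033^(1/2) = 4.764 m³/s
V = Q/A = 4.764/4.010 = 1.188 m/s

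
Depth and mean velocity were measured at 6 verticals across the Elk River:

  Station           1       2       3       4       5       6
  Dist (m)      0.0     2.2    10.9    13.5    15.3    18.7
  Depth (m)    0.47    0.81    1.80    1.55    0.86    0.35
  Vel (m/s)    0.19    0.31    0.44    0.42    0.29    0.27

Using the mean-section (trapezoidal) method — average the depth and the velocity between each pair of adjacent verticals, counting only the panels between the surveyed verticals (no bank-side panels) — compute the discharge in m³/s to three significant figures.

7.83 m³/s

Panel 1-2: Δb = 2.2 m, d̄ = (0.47+0.81)/2 = 0.64, v̄ = (0.19+0.31)/2 = 0.25 → q = 2.2×0.64×0.25 = 0.3520 m³/s
Panel 2-3: Δb = 8.7 m, d̄ = (0.81+1.80)/2 = 1.305, v̄ = (0.31+0.44)/2 = 0.375 → q = 8.7×1.305×0.375 = 4.258 m³/s
Panel 3-4: Δb = 2.6 m, d̄ = (1.80+1.55)/2 = 1.675, v̄ = (0.44+0.42)/2 = 0.43 → q = 2.6×1.675×0.43 = 1.873 m³/s
Panel 4-5: Δb = 1.8 m, d̄ = (1.55+0.86)/2 = 1.205, v̄ = (0.42+0.29)/2 = 0.355 → q = 1.8×1.205×0.355 = 0.7700 m³/s
Panel 5-6: Δb = 3.4 m, d̄ = (0.86+0.35)/2 = 0.605, v̄ = (0.29+0.27)/2 = 0.28 → q = 3.4×0.605×0.28 = 0.5760 m³/s
Q = Σ q = 7.828 m³/s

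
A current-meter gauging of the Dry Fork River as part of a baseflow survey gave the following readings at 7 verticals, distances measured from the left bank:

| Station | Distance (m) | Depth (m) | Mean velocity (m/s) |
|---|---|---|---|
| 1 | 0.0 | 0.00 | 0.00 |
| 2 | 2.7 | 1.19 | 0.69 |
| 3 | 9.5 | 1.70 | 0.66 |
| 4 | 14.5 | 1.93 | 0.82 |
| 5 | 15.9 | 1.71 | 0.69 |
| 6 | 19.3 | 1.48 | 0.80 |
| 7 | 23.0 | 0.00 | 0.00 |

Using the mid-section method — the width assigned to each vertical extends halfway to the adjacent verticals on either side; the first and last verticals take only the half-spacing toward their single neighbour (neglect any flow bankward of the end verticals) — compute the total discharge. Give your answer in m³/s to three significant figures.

22.6 m³/s

w_2 = (9.5 − 0.0)/2 = 4.75 m; q_2 = 0.69 × 1.19 × 4.75 = 3.900 m³/s
w_3 = (14.5 − 2.7)/2 = 5.9 m; q_3 = 0.66 × 1.70 × 5.9 = 6.620 m³/s
w_4 = (15.9 − 9.5)/2 = 3.2 m; q_4 = 0.82 × 1.93 × 3.2 = 5.064 m³/s
w_5 = (19.3 − 14.5)/2 = 2.4 m; q_5 = 0.69 × 1.71 × 2.4 = 2.832 m³/s
w_6 = (23.0 − 15.9)/2 = 3.55 m; q_6 = 0.80 × 1.48 × 3.55 = 4.203 m³/s
Stations 1, 7 contribute zero (depth or velocity is 0).
Q = Σ qᵢ = 22.62 m³/s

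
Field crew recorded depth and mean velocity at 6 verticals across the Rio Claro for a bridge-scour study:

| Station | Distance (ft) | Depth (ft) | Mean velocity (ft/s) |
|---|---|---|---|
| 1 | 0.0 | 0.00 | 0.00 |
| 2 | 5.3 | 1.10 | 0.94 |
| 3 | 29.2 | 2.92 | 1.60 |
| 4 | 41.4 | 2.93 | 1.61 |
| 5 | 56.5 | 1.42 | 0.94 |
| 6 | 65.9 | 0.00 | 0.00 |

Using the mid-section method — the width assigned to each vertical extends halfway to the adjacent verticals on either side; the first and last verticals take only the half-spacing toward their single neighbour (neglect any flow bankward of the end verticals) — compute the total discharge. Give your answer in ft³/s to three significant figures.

w_2 = (29.2 − 0.0)/2 = 14.6 ft; q_2 = 0.94 × 1.10 × 14.6 = 15.10 ft³/s
w_3 = (41.4 − 5.3)/2 = 18.05 ft; q_3 = 1.60 × 2.92 × 18.05 = 84.33 ft³/s
w_4 = (56.5 − 29.2)/2 = 13.65 ft; q_4 = 1.61 × 2.93 × 13.65 = 64.39 ft³/s
w_5 = (65.9 − 41.4)/2 = 12.25 ft; q_5 = 0.94 × 1.42 × 12.25 = 16.35 ft³/s
Stations 1, 6 contribute zero (depth or velocity is 0).
Q = Σ qᵢ = 180.2 ft³/s

180 ft³/s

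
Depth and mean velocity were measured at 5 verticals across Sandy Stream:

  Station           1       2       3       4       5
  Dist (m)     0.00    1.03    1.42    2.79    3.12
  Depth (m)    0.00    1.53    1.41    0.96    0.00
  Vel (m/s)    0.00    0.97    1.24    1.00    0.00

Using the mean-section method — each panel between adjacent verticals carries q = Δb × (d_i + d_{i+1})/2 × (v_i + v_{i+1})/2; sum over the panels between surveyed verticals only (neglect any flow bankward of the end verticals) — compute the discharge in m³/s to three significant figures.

2.91 m³/s

Panel 1-2: Δb = 1.03 m, d̄ = (0.00+1.53)/2 = 0.765, v̄ = (0.00+0.97)/2 = 0.485 → q = 1.03×0.765×0.485 = 0.3822 m³/s
Panel 2-3: Δb = 0.39 m, d̄ = (1.53+1.41)/2 = 1.47, v̄ = (0.97+1.24)/2 = 1.105 → q = 0.39×1.47×1.105 = 0.6335 m³/s
Panel 3-4: Δb = 1.37 m, d̄ = (1.41+0.96)/2 = 1.185, v̄ = (1.24+1.00)/2 = 1.12 → q = 1.37×1.185×1.12 = 1.818 m³/s
Panel 4-5: Δb = 0.33 m, d̄ = (0.96+0.00)/2 = 0.48, v̄ = (1.00+0.00)/2 = 0.5 → q = 0.33×0.48×0.5 = 0.07920 m³/s
Q = Σ q = 2.913 m³/s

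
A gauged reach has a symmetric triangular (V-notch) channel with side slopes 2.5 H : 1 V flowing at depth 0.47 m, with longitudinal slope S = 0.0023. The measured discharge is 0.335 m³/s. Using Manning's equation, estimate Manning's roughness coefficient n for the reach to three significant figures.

0.0287

A = z·y² = 2.5×0.47² = 0.5523 m²
P = 2y√(1+z²) = 2×0.47×√(1+2.5²) = 2.531 m
R = A/P = 0.5523/2.531 = 0.2182 m
n = (1/Q)·A·R^(2/3)·S^(1/2) = (1/0.335) × 0.5523 × 0.3624 × 0.04796 = 0.02865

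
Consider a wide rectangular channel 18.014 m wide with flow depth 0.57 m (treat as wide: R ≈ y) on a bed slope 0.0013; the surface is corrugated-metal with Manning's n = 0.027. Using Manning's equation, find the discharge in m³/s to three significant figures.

9.43 m³/s

A = b·y = 18.014 × 0.57 = 10.27 m²
Wide channel: R ≈ y = 0.57 m
Q = (1/n)·A·R^(2/3)·S^(1/2) = (1/0.027) × 10.27 × 0.5700^(2/3) × 0.0013^(1/2) = 9.426 m³/s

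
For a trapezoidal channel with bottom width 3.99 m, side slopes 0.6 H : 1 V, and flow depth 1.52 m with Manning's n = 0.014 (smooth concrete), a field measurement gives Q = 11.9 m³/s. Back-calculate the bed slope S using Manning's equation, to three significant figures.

0.000507

A = (b + z·y)·y = (3.99 + 0.6×1.52)×1.52 = 7.451 m²
P = b + 2y√(1+z²) = 3.99 + 2×1.52×√(1+0.6²) = 7.535 m
R = A/P = 7.451/7.535 = 0.9888 m
S = (Q·n / (1·A·R^(2/3)))² = (11.9×0.014 / (1×7.451×0.9925))² = 0.0005075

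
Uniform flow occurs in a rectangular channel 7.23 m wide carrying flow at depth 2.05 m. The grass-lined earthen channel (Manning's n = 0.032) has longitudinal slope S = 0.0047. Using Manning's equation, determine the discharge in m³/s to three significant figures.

A = b·y = 7.23 × 2.05 = 14.82 m²
P = b + 2y = 7.23 + 2×2.05 = 11.33 m
R = A/P = 14.82/11.33 = 1.308 m
Q = (1/n)·A·R^(2/3)·S^(1/2) = (1/0.032) × 14.82 × 1.308^(2/3) × 0.0047^(1/2) = 37.98 m³/s

38.0 m³/s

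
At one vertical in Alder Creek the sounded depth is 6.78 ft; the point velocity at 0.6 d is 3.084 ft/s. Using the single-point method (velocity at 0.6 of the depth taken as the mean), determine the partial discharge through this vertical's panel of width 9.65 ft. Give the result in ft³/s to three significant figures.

v̄ = v₀.₆ = 3.084 ft/s
q = v̄ × d × w = 3.084 × 6.78 × 9.65 = 201.8 ft³/s

202 ft³/s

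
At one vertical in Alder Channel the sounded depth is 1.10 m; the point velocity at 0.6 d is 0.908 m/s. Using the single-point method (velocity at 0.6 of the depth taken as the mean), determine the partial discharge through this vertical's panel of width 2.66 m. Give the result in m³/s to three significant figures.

v̄ = v₀.₆ = 0.908 m/s
q = v̄ × d × w = 0.9080 × 1.10 × 2.66 = 2.657 m³/s

2.66 m³/s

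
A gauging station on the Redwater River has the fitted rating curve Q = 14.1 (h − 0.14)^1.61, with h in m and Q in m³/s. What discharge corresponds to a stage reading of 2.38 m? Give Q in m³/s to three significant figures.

51.7 m³/s

Q = 14.1 × (2.38 − 0.14)^1.61 = 14.1 × 2.24^1.61 = 51.66 m³/s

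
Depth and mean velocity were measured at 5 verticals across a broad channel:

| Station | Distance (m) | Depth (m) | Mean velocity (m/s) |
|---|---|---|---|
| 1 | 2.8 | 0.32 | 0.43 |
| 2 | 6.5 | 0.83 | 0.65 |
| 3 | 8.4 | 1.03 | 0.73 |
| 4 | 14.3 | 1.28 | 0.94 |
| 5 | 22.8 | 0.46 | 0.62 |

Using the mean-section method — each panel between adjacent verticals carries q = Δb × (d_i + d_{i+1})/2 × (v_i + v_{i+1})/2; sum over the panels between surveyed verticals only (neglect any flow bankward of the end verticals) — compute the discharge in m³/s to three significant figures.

13.8 m³/s

Panel 1-2: Δb = 3.7 m, d̄ = (0.32+0.83)/2 = 0.575, v̄ = (0.43+0.65)/2 = 0.54 → q = 3.7×0.575×0.54 = 1.149 m³/s
Panel 2-3: Δb = 1.9 m, d̄ = (0.83+1.03)/2 = 0.93, v̄ = (0.65+0.73)/2 = 0.69 → q = 1.9×0.93×0.69 = 1.219 m³/s
Panel 3-4: Δb = 5.9 m, d̄ = (1.03+1.28)/2 = 1.155, v̄ = (0.73+0.94)/2 = 0.835 → q = 5.9×1.155×0.835 = 5.690 m³/s
Panel 4-5: Δb = 8.5 m, d̄ = (1.28+0.46)/2 = 0.87, v̄ = (0.94+0.62)/2 = 0.78 → q = 8.5×0.87×0.78 = 5.768 m³/s
Q = Σ q = 13.83 m³/s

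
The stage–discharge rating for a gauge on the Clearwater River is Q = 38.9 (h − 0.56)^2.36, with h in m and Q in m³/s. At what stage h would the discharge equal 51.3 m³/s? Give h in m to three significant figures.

1.68 m

h − h₀ = (Q/C)^(1/b) = (51.3/38.9)^(1/2.36) = 1.124 m
h = 0.56 + 1.124 = 1.684 m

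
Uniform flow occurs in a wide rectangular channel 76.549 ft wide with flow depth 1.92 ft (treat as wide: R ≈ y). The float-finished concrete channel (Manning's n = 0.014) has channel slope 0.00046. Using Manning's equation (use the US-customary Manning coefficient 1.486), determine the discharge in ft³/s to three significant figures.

517 ft³/s

A = b·y = 76.549 × 1.92 = 147.0 ft²
Wide channel: R ≈ y = 1.92 ft
Q = (1.486/n)·A·R^(2/3)·S^(1/2) = (1.486/0.014) × 147.0 × 1.920^(2/3) × 0.00046^(1/2) = 516.9 ft³/s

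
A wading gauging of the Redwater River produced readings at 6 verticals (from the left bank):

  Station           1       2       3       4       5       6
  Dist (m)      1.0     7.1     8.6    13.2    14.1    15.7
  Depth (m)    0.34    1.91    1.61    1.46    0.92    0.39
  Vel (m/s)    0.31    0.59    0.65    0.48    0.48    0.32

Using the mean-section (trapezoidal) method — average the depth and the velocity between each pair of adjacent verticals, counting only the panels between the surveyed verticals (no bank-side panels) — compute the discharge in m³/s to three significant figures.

Panel 1-2: Δb = 6.1 m, d̄ = (0.34+1.91)/2 = 1.125, v̄ = (0.31+0.59)/2 = 0.45 → q = 6.1×1.125×0.45 = 3.088 m³/s
Panel 2-3: Δb = 1.5 m, d̄ = (1.91+1.61)/2 = 1.76, v̄ = (0.59+0.65)/2 = 0.62 → q = 1.5×1.76×0.62 = 1.637 m³/s
Panel 3-4: Δb = 4.6 m, d̄ = (1.61+1.46)/2 = 1.535, v̄ = (0.65+0.48)/2 = 0.565 → q = 4.6×1.535×0.565 = 3.989 m³/s
Panel 4-5: Δb = 0.9 m, d̄ = (1.46+0.92)/2 = 1.19, v̄ = (0.48+0.48)/2 = 0.48 → q = 0.9×1.19×0.48 = 0.5141 m³/s
Panel 5-6: Δb = 1.6 m, d̄ = (0.92+0.39)/2 = 0.655, v̄ = (0.48+0.32)/2 = 0.4 → q = 1.6×0.655×0.4 = 0.4192 m³/s
Q = Σ q = 9.648 m³/s

9.65 m³/s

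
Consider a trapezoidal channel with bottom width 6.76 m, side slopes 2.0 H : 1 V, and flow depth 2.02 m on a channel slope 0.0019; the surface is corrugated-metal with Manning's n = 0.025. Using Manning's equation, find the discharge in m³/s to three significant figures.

47.2 m³/s

A = (b + z·y)·y = (6.76 + 2.0×2.02)×2.02 = 21.82 m²
P = b + 2y√(1+z²) = 6.76 + 2×2.02×√(1+2.0²) = 15.79 m
R = A/P = 21.82/15.79 = 1.381 m
Q = (1/n)·A·R^(2/3)·S^(1/2) = (1/0.025) × 21.82 × 1.381^(2/3) × 0.0019^(1/2) = 47.18 m³/s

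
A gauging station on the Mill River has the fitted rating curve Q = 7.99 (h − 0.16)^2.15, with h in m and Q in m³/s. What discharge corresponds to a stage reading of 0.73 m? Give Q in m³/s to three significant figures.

2.39 m³/s

Q = 7.99 × (0.73 − 0.16)^2.15 = 7.99 × 0.57^2.15 = 2.386 m³/s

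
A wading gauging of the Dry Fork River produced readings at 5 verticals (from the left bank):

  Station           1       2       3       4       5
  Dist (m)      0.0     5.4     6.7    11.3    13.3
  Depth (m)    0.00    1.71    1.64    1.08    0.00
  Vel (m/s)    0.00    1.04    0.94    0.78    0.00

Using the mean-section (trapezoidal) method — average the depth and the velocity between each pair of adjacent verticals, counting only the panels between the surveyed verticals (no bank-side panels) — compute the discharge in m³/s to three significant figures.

10.4 m³/s

Panel 1-2: Δb = 5.4 m, d̄ = (0.00+1.71)/2 = 0.855, v̄ = (0.00+1.04)/2 = 0.52 → q = 5.4×0.855×0.52 = 2.401 m³/s
Panel 2-3: Δb = 1.3 m, d̄ = (1.71+1.64)/2 = 1.675, v̄ = (1.04+0.94)/2 = 0.99 → q = 1.3×1.675×0.99 = 2.156 m³/s
Panel 3-4: Δb = 4.6 m, d̄ = (1.64+1.08)/2 = 1.36, v̄ = (0.94+0.78)/2 = 0.86 → q = 4.6×1.36×0.86 = 5.380 m³/s
Panel 4-5: Δb = 2 m, d̄ = (1.08+0.00)/2 = 0.54, v̄ = (0.78+0.00)/2 = 0.39 → q = 2×0.54×0.39 = 0.4212 m³/s
Q = Σ q = 10.36 m³/s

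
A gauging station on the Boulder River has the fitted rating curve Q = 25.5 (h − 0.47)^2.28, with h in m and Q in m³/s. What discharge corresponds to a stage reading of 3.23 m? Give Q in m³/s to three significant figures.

258 m³/s

Q = 25.5 × (3.23 − 0.47)^2.28 = 25.5 × 2.76^2.28 = 258.1 m³/s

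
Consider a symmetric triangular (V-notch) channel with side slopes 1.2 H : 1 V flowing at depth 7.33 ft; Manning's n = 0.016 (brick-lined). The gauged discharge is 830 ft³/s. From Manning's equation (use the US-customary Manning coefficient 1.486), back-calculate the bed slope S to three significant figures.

A = z·y² = 1.2×7.33² = 64.47 ft²
P = 2y√(1+z²) = 2×7.33×√(1+1.2²) = 22.90 ft
R = A/P = 64.47/22.90 = 2.816 ft
S = (Q·n / (1.486·A·R^(2/3)))² = (830×0.016 / (1.486×64.47×1.994))² = 0.004832

0.00483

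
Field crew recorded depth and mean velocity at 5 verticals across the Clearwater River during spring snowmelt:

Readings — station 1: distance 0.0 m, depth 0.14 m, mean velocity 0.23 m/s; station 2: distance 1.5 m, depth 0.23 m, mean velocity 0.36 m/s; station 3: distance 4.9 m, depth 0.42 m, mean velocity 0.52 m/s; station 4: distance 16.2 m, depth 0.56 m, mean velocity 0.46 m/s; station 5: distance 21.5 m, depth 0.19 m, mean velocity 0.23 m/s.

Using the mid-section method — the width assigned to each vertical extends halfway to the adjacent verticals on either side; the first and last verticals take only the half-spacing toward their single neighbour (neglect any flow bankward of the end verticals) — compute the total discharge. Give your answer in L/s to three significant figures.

4090 L/s

w_1 = (1.5 − 0.0)/2 = 0.75 m; q_1 = 0.23 × 0.14 × 0.75 = 0.02415 m³/s
w_2 = (4.9 − 0.0)/2 = 2.45 m; q_2 = 0.36 × 0.23 × 2.45 = 0.2029 m³/s
w_3 = (16.2 − 1.5)/2 = 7.35 m; q_3 = 0.52 × 0.42 × 7.35 = 1.605 m³/s
w_4 = (21.5 − 4.9)/2 = 8.3 m; q_4 = 0.46 × 0.56 × 8.3 = 2.138 m³/s
w_5 = (21.5 − 16.2)/2 = 2.65 m; q_5 = 0.23 × 0.19 × 2.65 = 0.1158 m³/s
Q = Σ qᵢ = 4.086 m³/s
= 4.086 × 1000 = 4086 L/s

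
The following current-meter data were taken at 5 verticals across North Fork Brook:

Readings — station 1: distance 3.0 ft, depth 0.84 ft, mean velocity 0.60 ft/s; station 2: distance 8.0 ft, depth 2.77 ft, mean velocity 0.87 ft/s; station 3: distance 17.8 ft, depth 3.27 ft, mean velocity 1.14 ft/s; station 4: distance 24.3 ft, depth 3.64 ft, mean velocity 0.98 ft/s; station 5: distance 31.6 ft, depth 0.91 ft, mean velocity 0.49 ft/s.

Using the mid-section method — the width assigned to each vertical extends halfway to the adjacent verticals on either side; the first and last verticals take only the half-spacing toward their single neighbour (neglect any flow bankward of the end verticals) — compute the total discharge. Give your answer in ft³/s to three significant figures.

w_1 = (8.0 − 3.0)/2 = 2.5 ft; q_1 = 0.60 × 0.84 × 2.5 = 1.260 ft³/s
w_2 = (17.8 − 3.0)/2 = 7.4 ft; q_2 = 0.87 × 2.77 × 7.4 = 17.83 ft³/s
w_3 = (24.3 − 8.0)/2 = 8.15 ft; q_3 = 1.14 × 3.27 × 8.15 = 30.38 ft³/s
w_4 = (31.6 − 17.8)/2 = 6.9 ft; q_4 = 0.98 × 3.64 × 6.9 = 24.61 ft³/s
w_5 = (31.6 − 24.3)/2 = 3.65 ft; q_5 = 0.49 × 0.91 × 3.65 = 1.628 ft³/s
Q = Σ qᵢ = 75.72 ft³/s

75.7 ft³/s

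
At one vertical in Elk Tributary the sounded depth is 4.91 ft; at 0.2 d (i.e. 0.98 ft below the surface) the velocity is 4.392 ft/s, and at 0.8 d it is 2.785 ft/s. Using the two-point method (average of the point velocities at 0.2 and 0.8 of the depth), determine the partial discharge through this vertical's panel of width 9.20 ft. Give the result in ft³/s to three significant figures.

v̄ = (4.392 + 2.785) / 2 = 3.589 ft/s
q = v̄ × d × w = 3.589 × 4.91 × 9.20 = 162.1 ft³/s

162 ft³/s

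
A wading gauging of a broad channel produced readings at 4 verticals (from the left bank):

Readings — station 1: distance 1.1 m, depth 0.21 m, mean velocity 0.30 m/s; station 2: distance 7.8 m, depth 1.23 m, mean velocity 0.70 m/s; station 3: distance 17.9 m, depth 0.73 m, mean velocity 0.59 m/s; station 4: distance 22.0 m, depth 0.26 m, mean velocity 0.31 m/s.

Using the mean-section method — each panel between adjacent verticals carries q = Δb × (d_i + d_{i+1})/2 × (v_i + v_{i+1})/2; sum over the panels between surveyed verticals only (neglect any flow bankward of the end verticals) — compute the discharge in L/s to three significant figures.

9710 L/s

Panel 1-2: Δb = 6.7 m, d̄ = (0.21+1.23)/2 = 0.72, v̄ = (0.30+0.70)/2 = 0.5 → q = 6.7×0.72×0.5 = 2.412 m³/s
Panel 2-3: Δb = 10.1 m, d̄ = (1.23+0.73)/2 = 0.98, v̄ = (0.70+0.59)/2 = 0.645 → q = 10.1×0.98×0.645 = 6.384 m³/s
Panel 3-4: Δb = 4.1 m, d̄ = (0.73+0.26)/2 = 0.495, v̄ = (0.59+0.31)/2 = 0.45 → q = 4.1×0.495×0.45 = 0.9133 m³/s
Q = Σ q = 9.709 m³/s
= 9.709 × 1000 = 9709 L/s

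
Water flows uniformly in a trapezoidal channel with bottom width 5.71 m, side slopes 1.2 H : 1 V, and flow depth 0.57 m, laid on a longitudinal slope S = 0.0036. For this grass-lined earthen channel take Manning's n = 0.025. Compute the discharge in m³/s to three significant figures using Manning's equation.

5.41 m³/s

A = (b + z·y)·y = (5.71 + 1.2×0.57)×0.57 = 3.645 m²
P = b + 2y√(1+z²) = 5.71 + 2×0.57×√(1+1.2²) = 7.491 m
R = A/P = 3.645/7.491 = 0.4865 m
Q = (1/n)·A·R^(2/3)·S^(1/2) = (1/0.025) × 3.645 × 0.4865^(2/3) × 0.0036^(1/2) = 5.411 m³/s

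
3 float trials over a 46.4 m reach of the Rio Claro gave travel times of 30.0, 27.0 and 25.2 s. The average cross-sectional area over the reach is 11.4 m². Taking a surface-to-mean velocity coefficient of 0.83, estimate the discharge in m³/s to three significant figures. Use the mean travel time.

16.0 m³/s

t̄ = (30.0 + 27.0 + 25.2) / 3 = 27.4 s
v_surface = L / t̄ = 46.4 / 27.4 = 1.693 m/s
v_mean = 0.83 × 1.693 = 1.406 m/s
Q = A × v_mean = 11.4 × 1.406 = 16.02 m³/s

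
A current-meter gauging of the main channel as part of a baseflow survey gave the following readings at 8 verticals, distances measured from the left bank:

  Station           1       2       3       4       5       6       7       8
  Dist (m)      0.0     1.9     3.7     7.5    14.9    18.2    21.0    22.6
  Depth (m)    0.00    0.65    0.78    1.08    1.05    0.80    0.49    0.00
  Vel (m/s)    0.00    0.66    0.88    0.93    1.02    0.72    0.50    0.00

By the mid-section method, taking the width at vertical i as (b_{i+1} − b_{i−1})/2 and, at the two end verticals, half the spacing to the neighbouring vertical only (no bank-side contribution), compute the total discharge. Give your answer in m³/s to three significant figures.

16.4 m³/s

w_2 = (3.7 − 0.0)/2 = 1.85 m; q_2 = 0.66 × 0.65 × 1.85 = 0.7937 m³/s
w_3 = (7.5 − 1.9)/2 = 2.8 m; q_3 = 0.88 × 0.78 × 2.8 = 1.922 m³/s
w_4 = (14.9 − 3.7)/2 = 5.6 m; q_4 = 0.93 × 1.08 × 5.6 = 5.625 m³/s
w_5 = (18.2 − 7.5)/2 = 5.35 m; q_5 = 1.02 × 1.05 × 5.35 = 5.730 m³/s
w_6 = (21.0 − 14.9)/2 = 3.05 m; q_6 = 0.72 × 0.80 × 3.05 = 1.757 m³/s
w_7 = (22.6 − 18.2)/2 = 2.2 m; q_7 = 0.50 × 0.49 × 2.2 = 0.5390 m³/s
Stations 1, 8 contribute zero (depth or velocity is 0).
Q = Σ qᵢ = 16.37 m³/s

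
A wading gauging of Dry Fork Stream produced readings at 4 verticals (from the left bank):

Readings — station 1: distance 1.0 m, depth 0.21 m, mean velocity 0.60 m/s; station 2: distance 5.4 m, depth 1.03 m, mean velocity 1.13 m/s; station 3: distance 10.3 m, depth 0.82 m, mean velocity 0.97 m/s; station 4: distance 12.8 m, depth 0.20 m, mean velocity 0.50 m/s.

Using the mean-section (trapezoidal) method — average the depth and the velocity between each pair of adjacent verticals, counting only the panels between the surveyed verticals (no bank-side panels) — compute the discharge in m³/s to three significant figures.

8.06 m³/s

Panel 1-2: Δb = 4.4 m, d̄ = (0.21+1.03)/2 = 0.62, v̄ = (0.60+1.13)/2 = 0.865 → q = 4.4×0.62×0.865 = 2.360 m³/s
Panel 2-3: Δb = 4.9 m, d̄ = (1.03+0.82)/2 = 0.925, v̄ = (1.13+0.97)/2 = 1.05 → q = 4.9×0.925×1.05 = 4.759 m³/s
Panel 3-4: Δb = 2.5 m, d̄ = (0.82+0.20)/2 = 0.51, v̄ = (0.97+0.50)/2 = 0.735 → q = 2.5×0.51×0.735 = 0.9371 m³/s
Q = Σ q = 8.056 m³/s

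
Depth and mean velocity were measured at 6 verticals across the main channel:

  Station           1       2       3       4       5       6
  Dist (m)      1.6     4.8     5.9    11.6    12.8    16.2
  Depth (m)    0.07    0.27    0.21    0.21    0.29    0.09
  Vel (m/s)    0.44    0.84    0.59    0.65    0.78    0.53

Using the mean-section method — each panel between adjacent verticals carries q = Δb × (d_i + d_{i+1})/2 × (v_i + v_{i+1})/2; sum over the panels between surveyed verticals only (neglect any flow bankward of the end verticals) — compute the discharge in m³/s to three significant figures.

Panel 1-2: Δb = 3.2 m, d̄ = (0.07+0.27)/2 = 0.17, v̄ = (0.44+0.84)/2 = 0.64 → q = 3.2×0.17×0.64 = 0.3482 m³/s
Panel 2-3: Δb = 1.1 m, d̄ = (0.27+0.21)/2 = 0.24, v̄ = (0.84+0.59)/2 = 0.715 → q = 1.1×0.24×0.715 = 0.1888 m³/s
Panel 3-4: Δb = 5.7 m, d̄ = (0.21+0.21)/2 = 0.21, v̄ = (0.59+0.65)/2 = 0.62 → q = 5.7×0.21×0.62 = 0.7421 m³/s
Panel 4-5: Δb = 1.2 m, d̄ = (0.21+0.29)/2 = 0.25, v̄ = (0.65+0.78)/2 = 0.715 → q = 1.2×0.25×0.715 = 0.2145 m³/s
Panel 5-6: Δb = 3.4 m, d̄ = (0.29+0.09)/2 = 0.19, v̄ = (0.78+0.53)/2 = 0.655 → q = 3.4×0.19×0.655 = 0.4231 m³/s
Q = Σ q = 1.917 m³/s

1.92 m³/s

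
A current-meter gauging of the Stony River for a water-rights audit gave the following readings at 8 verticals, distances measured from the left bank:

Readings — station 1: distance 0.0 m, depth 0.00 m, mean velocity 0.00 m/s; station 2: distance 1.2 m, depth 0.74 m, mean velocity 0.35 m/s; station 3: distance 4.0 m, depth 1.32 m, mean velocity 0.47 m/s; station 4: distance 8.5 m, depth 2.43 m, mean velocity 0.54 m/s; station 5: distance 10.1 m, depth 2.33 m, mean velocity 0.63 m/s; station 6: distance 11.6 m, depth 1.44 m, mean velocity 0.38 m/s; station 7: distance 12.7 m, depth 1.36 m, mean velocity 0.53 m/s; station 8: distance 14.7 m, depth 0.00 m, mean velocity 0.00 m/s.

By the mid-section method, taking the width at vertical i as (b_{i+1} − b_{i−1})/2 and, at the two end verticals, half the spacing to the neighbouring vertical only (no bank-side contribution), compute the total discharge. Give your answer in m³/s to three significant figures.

10.9 m³/s

w_2 = (4.0 − 0.0)/2 = 2 m; q_2 = 0.35 × 0.74 × 2 = 0.5180 m³/s
w_3 = (8.5 − 1.2)/2 = 3.65 m; q_3 = 0.47 × 1.32 × 3.65 = 2.264 m³/s
w_4 = (10.1 − 4.0)/2 = 3.05 m; q_4 = 0.54 × 2.43 × 3.05 = 4.002 m³/s
w_5 = (11.6 − 8.5)/2 = 1.55 m; q_5 = 0.63 × 2.33 × 1.55 = 2.275 m³/s
w_6 = (12.7 − 10.1)/2 = 1.3 m; q_6 = 0.38 × 1.44 × 1.3 = 0.7114 m³/s
w_7 = (14.7 − 11.6)/2 = 1.55 m; q_7 = 0.53 × 1.36 × 1.55 = 1.117 m³/s
Stations 1, 8 contribute zero (depth or velocity is 0).
Q = Σ qᵢ = 10.89 m³/s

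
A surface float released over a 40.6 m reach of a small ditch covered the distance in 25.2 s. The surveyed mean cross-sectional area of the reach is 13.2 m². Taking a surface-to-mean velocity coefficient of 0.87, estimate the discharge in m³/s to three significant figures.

v_surface = L / t̄ = 40.6 / 25.2 = 1.611 m/s
v_mean = 0.87 × 1.611 = 1.402 m/s
Q = A × v_mean = 13.2 × 1.402 = 18.50 m³/s

18.5 m³/s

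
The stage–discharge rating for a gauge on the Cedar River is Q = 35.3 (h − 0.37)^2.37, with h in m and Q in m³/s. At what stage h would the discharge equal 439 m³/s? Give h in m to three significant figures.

h − h₀ = (Q/C)^(1/b) = (439/35.3)^(1/2.37) = 2.897 m
h = 0.37 + 2.897 = 3.267 m

3.27 m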